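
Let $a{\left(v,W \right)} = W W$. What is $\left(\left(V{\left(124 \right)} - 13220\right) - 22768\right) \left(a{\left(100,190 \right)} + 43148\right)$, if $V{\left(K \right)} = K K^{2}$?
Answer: $148244161728$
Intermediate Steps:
$a{\left(v,W \right)} = W^{2}$
$V{\left(K \right)} = K^{3}$
$\left(\left(V{\left(124 \right)} - 13220\right) - 22768\right) \left(a{\left(100,190 \right)} + 43148\right) = \left(\left(124^{3} - 13220\right) - 22768\right) \left(190^{2} + 43148\right) = \left(\left(1906624 - 13220\right) - 22768\right) \left(36100 + 43148\right) = \left(1893404 - 22768\right) 79248 = 1870636 \cdot 79248 = 148244161728$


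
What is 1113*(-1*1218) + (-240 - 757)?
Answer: -1356631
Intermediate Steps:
1113*(-1*1218) + (-240 - 757) = 1113*(-1218) - 997 = -1355634 - 997 = -1356631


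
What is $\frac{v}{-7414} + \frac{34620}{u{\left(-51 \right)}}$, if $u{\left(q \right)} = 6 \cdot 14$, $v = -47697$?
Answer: $\frac{21723269}{51898} \approx 418.58$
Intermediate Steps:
$u{\left(q \right)} = 84$
$\frac{v}{-7414} + \frac{34620}{u{\left(-51 \right)}} = - \frac{47697}{-7414} + \frac{34620}{84} = \left(-47697\right) \left(- \frac{1}{7414}\right) + 34620 \cdot \frac{1}{84} = \frac{47697}{7414} + \frac{2885}{7} = \frac{21723269}{51898}$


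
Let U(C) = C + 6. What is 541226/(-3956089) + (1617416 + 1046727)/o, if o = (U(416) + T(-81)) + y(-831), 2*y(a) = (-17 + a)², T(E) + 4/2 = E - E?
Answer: 10344760611055/1424081269508 ≈ 7.2642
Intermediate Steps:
U(C) = 6 + C
T(E) = -2 (T(E) = -2 + (E - E) = -2 + 0 = -2)
y(a) = (-17 + a)²/2
o = 359972 (o = ((6 + 416) - 2) + (-17 - 831)²/2 = (422 - 2) + (½)*(-848)² = 420 + (½)*719104 = 420 + 359552 = 359972)
541226/(-3956089) + (1617416 + 1046727)/o = 541226/(-3956089) + (1617416 + 1046727)/359972 = 541226*(-1/3956089) + 2664143*(1/359972) = -541226/3956089 + 2664143/359972 = 10344760611055/1424081269508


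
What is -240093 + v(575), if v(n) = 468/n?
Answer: -138053007/575 ≈ -2.4009e+5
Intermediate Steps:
-240093 + v(575) = -240093 + 468/575 = -138053007/575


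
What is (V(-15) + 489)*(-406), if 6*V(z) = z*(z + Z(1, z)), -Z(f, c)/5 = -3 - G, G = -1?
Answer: -203609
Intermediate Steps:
Z(f, c) = 10 (Z(f, c) = -5*(-3 - 1*(-1)) = -5*(-3 + 1) = -5*(-2) = 10)
V(z) = z*(10 + z)/6 (V(z) = (z*(z + 10))/6 = (z*(10 + z))/6 = z*(10 + z)/6)
(V(-15) + 489)*(-406) = ((1/6)*(-15)*(10 - 15) + 489)*(-406) = ((1/6)*(-15)*(-5) + 489)*(-406) = (25/2 + 489)*(-406) = (1003/2)*(-406) = -203609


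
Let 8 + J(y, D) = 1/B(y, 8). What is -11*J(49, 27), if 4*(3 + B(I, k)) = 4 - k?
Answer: 363/4 ≈ 90.750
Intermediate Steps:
B(I, k) = -2 - k/4 (B(I, k) = -3 + (4 - k)/4 = -3 + (1 - k/4) = -2 - k/4)
J(y, D) = -33/4 (J(y, D) = -8 + 1/(-2 - 1/4*8) = -8 + 1/(-2 - 2) = -8 + 1/(-4) = -8 - 1/4 = -33/4)
-11*J(49, 27) = -11*(-33/4) = 363/4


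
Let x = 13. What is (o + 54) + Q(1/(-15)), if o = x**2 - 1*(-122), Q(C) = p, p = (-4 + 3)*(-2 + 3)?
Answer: 344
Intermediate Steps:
p = -1 (p = -1*1 = -1)
Q(C) = -1
o = 291 (o = 13**2 - 1*(-122) = 169 + 122 = 291)
(o + 54) + Q(1/(-15)) = (291 + 54) - 1 = 345 - 1 = 344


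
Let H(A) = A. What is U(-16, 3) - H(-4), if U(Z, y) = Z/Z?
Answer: 5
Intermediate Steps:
U(Z, y) = 1
U(-16, 3) - H(-4) = 1 - 1*(-4) = 1 + 4 = 5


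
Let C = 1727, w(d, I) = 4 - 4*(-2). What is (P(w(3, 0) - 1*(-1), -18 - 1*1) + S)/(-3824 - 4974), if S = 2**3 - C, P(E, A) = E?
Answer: 853/4399 ≈ 0.19391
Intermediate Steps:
w(d, I) = 12 (w(d, I) = 4 + 8 = 12)
S = -1719 (S = 2**3 - 1*1727 = 8 - 1727 = -1719)
(P(w(3, 0) - 1*(-1), -18 - 1*1) + S)/(-3824 - 4974) = ((12 - 1*(-1)) - 1719)/(-3824 - 4974) = ((12 + 1) - 1719)/(-8798) = (13 - 1719)*(-1/8798) = -1706*(-1/8798) = 853/4399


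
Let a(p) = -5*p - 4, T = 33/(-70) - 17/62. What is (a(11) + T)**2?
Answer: 4202150976/1177225 ≈ 3569.5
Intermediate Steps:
T = -809/1085 (T = 33*(-1/70) - 17*1/62 = -33/70 - 17/62 = -809/1085 ≈ -0.74562)
a(p) = -4 - 5*p
(a(11) + T)**2 = ((-4 - 5*11) - 809/1085)**2 = ((-4 - 55) - 809/1085)**2 = (-59 - 809/1085)**2 = (-64824/1085)**2 = 4202150976/1177225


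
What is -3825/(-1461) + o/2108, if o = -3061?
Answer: 1196993/1026596 ≈ 1.1660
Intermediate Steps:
-3825/(-1461) + o/2108 = -3825/(-1461) - 3061/2108 = -3825*(-1/1461) - 3061*1/2108 = 1275/487 - 3061/2108 = 1196993/1026596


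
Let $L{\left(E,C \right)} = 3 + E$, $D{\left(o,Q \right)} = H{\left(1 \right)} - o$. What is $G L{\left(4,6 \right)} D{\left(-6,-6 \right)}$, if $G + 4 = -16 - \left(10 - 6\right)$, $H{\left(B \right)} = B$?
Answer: $-1176$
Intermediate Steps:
$D{\left(o,Q \right)} = 1 - o$
$G = -24$ ($G = -4 - \left(26 - 6\right) = -4 - 20 = -24$)
$G L{\left(4,6 \right)} D{\left(-6,-6 \right)} = - 24 \left(3 + 4\right) \left(1 - -6\right) = \left(-24\right) 7 \left(1 + 6\right) = \left(-168\right) 7 = -1176$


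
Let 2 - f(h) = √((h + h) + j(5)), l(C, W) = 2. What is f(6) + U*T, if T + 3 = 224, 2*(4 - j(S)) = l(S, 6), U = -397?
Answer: -87735 - √15 ≈ -87739.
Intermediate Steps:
j(S) = 3 (j(S) = 4 - ½*2 = 4 - 1 = 3)
f(h) = 2 - √(3 + 2*h) (f(h) = 2 - √((h + h) + 3) = 2 - √(2*h + 3) = 2 - √(3 + 2*h))
T = 221 (T = -3 + 224 = 221)
f(6) + U*T = (2 - √(3 + 2*6)) - 397*221 = (2 - √(3 + 12)) - 87737 = (2 - √15) - 87737 = -87735 - √15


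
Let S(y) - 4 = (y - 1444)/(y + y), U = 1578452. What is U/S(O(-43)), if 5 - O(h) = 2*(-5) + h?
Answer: -91550216/461 ≈ -1.9859e+5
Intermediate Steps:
O(h) = 15 - h (O(h) = 5 - (2*(-5) + h) = 5 - (-10 + h) = 5 + (10 - h) = 15 - h)
S(y) = 4 + (-1444 + y)/(2*y) (S(y) = 4 + (y - 1444)/(y + y) = 4 + (-1444 + y)/((2*y)) = 4 + (-1444 + y)*(1/(2*y)) = 4 + (-1444 + y)/(2*y))
U/S(O(-43)) = 1578452/(9/2 - 722/(15 - 1*(-43))) = 1578452/(9/2 - 722/(15 + 43)) = 1578452/(9/2 - 722/58) = 1578452/(9/2 - 722*1/58) = 1578452/(9/2 - 361/29) = 1578452/(-461/58) = 1578452*(-58/461) = -91550216/461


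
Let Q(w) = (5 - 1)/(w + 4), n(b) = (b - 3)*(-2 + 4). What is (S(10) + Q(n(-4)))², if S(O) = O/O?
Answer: 9/25 ≈ 0.36000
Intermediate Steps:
n(b) = -6 + 2*b (n(b) = (-3 + b)*2 = -6 + 2*b)
S(O) = 1
Q(w) = 4/(4 + w)
(S(10) + Q(n(-4)))² = (1 + 4/(4 + (-6 + 2*(-4))))² = (1 + 4/(4 + (-6 - 8)))² = (1 + 4/(4 - 14))² = (1 + 4/(-10))² = (1 + 4*(-⅒))² = (1 - ⅖)² = (⅗)² = 9/25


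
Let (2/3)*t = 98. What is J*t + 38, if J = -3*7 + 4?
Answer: -2461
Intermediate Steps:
t = 147 (t = (3/2)*98 = 147)
J = -17 (J = -21 + 4 = -17)
J*t + 38 = -17*147 + 38 = -2499 + 38 = -2461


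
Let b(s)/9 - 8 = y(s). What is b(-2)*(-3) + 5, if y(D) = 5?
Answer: -346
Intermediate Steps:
b(s) = 117 (b(s) = 72 + 9*5 = 72 + 45 = 117)
b(-2)*(-3) + 5 = 117*(-3) + 5 = -351 + 5 = -346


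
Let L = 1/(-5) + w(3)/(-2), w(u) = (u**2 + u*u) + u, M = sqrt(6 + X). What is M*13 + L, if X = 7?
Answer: -107/10 + 13*sqrt(13) ≈ 36.172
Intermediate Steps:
M = sqrt(13) (M = sqrt(6 + 7) = sqrt(13) ≈ 3.6056)
w(u) = u + 2*u**2 (w(u) = (u**2 + u**2) + u = 2*u**2 + u = u + 2*u**2)
L = -107/10 (L = 1/(-5) + (3*(1 + 2*3))/(-2) = 1*(-1/5) + (3*(1 + 6))*(-1/2) = -1/5 + (3*7)*(-1/2) = -1/5 + 21*(-1/2) = -1/5 - 21/2 = -107/10 ≈ -10.700)
M*13 + L = sqrt(13)*13 - 107/10 = 13*sqrt(13) - 107/10 = -107/10 + 13*sqrt(13)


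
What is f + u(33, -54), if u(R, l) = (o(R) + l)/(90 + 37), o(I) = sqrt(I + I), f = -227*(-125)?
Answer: 3603571/127 + sqrt(66)/127 ≈ 28375.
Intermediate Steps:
f = 28375
o(I) = sqrt(2)*sqrt(I) (o(I) = sqrt(2*I) = sqrt(2)*sqrt(I))
u(R, l) = l/127 + sqrt(2)*sqrt(R)/127 (u(R, l) = (sqrt(2)*sqrt(R) + l)/(90 + 37) = (l + sqrt(2)*sqrt(R))/127 = (l + sqrt(2)*sqrt(R))*(1/127) = l/127 + sqrt(2)*sqrt(R)/127)
f + u(33, -54) = 28375 + ((1/127)*(-54) + sqrt(2)*sqrt(33)/127) = 28375 + (-54/127 + sqrt(66)/127) = 3603571/127 + sqrt(66)/127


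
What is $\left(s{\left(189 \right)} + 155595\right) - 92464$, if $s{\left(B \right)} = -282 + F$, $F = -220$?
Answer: $62629$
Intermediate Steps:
$s{\left(B \right)} = -502$ ($s{\left(B \right)} = -282 - 220 = -502$)
$\left(s{\left(189 \right)} + 155595\right) - 92464 = \left(-502 + 155595\right) - 92464 = 155093 - 92464 = 62629$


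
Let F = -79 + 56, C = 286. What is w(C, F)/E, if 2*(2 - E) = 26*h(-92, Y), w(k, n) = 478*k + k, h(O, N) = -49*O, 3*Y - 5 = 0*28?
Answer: -68497/29301 ≈ -2.3377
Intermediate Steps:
Y = 5/3 (Y = 5/3 + (0*28)/3 = 5/3 + (⅓)*0 = 5/3 + 0 = 5/3 ≈ 1.6667)
F = -23
w(k, n) = 479*k
E = -58602 (E = 2 - 13*(-49*(-92)) = 2 - 13*4508 = 2 - ½*117208 = 2 - 58604 = -58602)
w(C, F)/E = (479*286)/(-58602) = 136994*(-1/58602) = -68497/29301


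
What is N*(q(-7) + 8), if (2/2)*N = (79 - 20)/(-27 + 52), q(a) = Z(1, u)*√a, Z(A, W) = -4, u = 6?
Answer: 472/25 - 236*I*√7/25 ≈ 18.88 - 24.976*I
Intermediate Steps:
q(a) = -4*√a
N = 59/25 (N = (79 - 20)/(-27 + 52) = 59/25 ≈ 2.3600)
N*(q(-7) + 8) = 59*(-4*I*√7 + 8)/25 = 59*(8 - 4*I*√7)/25 = 472/25 - 236*I*√7/25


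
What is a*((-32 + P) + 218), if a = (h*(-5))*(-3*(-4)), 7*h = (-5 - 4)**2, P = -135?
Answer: -247860/7 ≈ -35409.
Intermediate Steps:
h = 81/7 (h = (-5 - 4)**2/7 = (1/7)*(-9)**2 = (1/7)*81 = 81/7 ≈ 11.571)
a = -4860/7 (a = ((81/7)*(-5))*(-3*(-4)) = -405/7*12 = -4860/7 ≈ -694.29)
a*((-32 + P) + 218) = -4860*((-32 - 135) + 218)/7 = -4860*(-167 + 218)/7 = -4860/7*51 = -247860/7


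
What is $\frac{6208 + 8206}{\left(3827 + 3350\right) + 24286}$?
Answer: $\frac{14414}{31463} \approx 0.45813$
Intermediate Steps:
$\frac{6208 + 8206}{\left(3827 + 3350\right) + 24286} = \frac{14414}{7177 + 24286} = \frac{14414}{31463}$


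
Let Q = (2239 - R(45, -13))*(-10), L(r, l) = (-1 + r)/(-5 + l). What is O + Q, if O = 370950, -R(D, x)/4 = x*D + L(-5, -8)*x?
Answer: 372200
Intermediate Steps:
L(r, l) = (-1 + r)/(-5 + l)
R(D, x) = -24*x/13 - 4*D*x (R(D, x) = -4*(x*D + ((-1 - 5)/(-5 - 8))*x) = -4*(D*x + (-6/(-13))*x) = -4*(D*x + (-1/13*(-6))*x) = -4*(D*x + 6*x/13) = -4*(6*x/13 + D*x) = -24*x/13 - 4*D*x)
Q = 1250 (Q = (2239 - (-4)*(-13)*(6 + 13*45)/13)*(-10) = (2239 - (-4)*(-13)*(6 + 585)/13)*(-10) = (2239 - (-4)*(-13)*591/13)*(-10) = (2239 - 1*2364)*(-10) = (2239 - 2364)*(-10) = -125*(-10) = 1250)
O + Q = 370950 + 1250 = 372200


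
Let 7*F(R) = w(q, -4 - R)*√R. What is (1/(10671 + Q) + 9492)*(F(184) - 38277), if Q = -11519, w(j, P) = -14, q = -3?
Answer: -308099802555/848 - 8049215*√46/212 ≈ -3.6358e+8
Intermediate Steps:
F(R) = -2*√R (F(R) = (-14*√R)/7 = -2*√R)
(1/(10671 + Q) + 9492)*(F(184) - 38277) = (1/(10671 - 11519) + 9492)*(-4*√46 - 38277) = (1/(-848) + 9492)*(-4*√46 - 38277) = (-1/848 + 9492)*(-4*√46 - 38277) = 8049215*(-38277 - 4*√46)/848 = -308099802555/848 - 8049215*√46/212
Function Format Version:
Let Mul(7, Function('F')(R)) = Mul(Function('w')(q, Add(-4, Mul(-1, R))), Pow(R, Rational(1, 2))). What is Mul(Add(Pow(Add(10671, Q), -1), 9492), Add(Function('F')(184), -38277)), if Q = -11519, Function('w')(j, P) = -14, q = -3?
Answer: Add(Rational(-308099802555, 848), Mul(Rational(-8049215, 212), Pow(46, Rational(1, 2)))) ≈ -3.6358e+8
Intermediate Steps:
Function('F')(R) = Mul(-2, Pow(R, Rational(1, 2))) (Function('F')(R) = Mul(Rational(1, 7), Mul(-14, Pow(R, Rational(1, 2)))) = Mul(-2, Pow(R, Rational(1, 2))))
Mul(Add(Pow(Add(10671, Q), -1), 9492), Add(Function('F')(184), -38277)) = Mul(Add(Pow(Add(10671, -11519), -1), 9492), Add(Mul(-2, Pow(184, Rational(1, 2))), -38277)) = Mul(Add(Pow(-848, -1), 9492), Add(Mul(-2, Mul(2, Pow(46, Rational(1, 2)))), -38277)) = Mul(Add(Rational(-1, 848), 9492), Add(Mul(-4, Pow(46, Rational(1, 2))), -38277)) = Mul(Rational(8049215, 848), Add(-38277, Mul(-4, Pow(46, Rational(1, 2))))) = Add(Rational(-308099802555, 848), Mul(Rational(-8049215, 212), Pow(46, Rational(1, 2))))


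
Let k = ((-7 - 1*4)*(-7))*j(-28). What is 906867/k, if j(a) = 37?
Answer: 906867/2849 ≈ 318.31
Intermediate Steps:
k = 2849 (k = ((-7 - 1*4)*(-7))*37 = ((-7 - 4)*(-7))*37 = -11*(-7)*37 = 77*37 = 2849)
906867/k = 906867/2849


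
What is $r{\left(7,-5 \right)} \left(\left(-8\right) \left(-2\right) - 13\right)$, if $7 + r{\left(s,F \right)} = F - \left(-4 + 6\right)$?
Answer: $-42$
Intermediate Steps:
$r{\left(s,F \right)} = -9 + F$ ($r{\left(s,F \right)} = -7 + \left(F - \left(-4 + 6\right)\right) = -7 + \left(F - 2\right) = -7 + \left(-2 + F\right) = -9 + F$)
$r{\left(7,-5 \right)} \left(\left(-8\right) \left(-2\right) - 13\right) = \left(-9 - 5\right) \left(\left(-8\right) \left(-2\right) - 13\right) = - 14 \left(16 - 13\right) = \left(-14\right) 3 = -42$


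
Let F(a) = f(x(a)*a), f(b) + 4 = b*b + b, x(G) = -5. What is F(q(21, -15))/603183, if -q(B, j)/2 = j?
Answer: 22346/603183 ≈ 0.037047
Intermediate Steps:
f(b) = -4 + b + b² (f(b) = -4 + (b*b + b) = -4 + (b² + b) = -4 + (b + b²) = -4 + b + b²)
q(B, j) = -2*j
F(a) = -4 - 5*a + 25*a² (F(a) = -4 - 5*a + (-5*a)² = -4 - 5*a + 25*a²)
F(q(21, -15))/603183 = (-4 - (-10)*(-15) + 25*(-2*(-15))²)/603183 = (-4 - 5*30 + 25*30²)*(1/603183) = (-4 - 150 + 25*900)*(1/603183) = (-4 - 150 + 22500)*(1/603183) = 22346*(1/603183) = 22346/603183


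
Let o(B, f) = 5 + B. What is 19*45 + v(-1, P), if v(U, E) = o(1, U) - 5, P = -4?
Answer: 856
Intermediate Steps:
v(U, E) = 1 (v(U, E) = (5 + 1) - 5 = 6 - 5 = 1)
19*45 + v(-1, P) = 19*45 + 1 = 855 + 1 = 856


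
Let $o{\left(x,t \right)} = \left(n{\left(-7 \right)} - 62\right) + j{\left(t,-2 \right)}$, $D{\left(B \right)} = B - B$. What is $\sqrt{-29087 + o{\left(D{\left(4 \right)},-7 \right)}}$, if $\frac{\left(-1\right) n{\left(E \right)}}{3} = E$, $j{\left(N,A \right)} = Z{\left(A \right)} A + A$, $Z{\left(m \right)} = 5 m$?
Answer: $i \sqrt{29110} \approx 170.62 i$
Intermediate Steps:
$D{\left(B \right)} = 0$
$j{\left(N,A \right)} = A + 5 A^{2}$ ($j{\left(N,A \right)} = 5 A A + A = 5 A^{2} + A = A + 5 A^{2}$)
$n{\left(E \right)} = - 3 E$
$o{\left(x,t \right)} = -23$ ($o{\left(x,t \right)} = \left(\left(-3\right) \left(-7\right) - 62\right) - 2 \left(1 + 5 \left(-2\right)\right) = \left(21 - 62\right) - 2 \left(1 - 10\right) = -41 - -18 = -41 + 18 = -23$)
$\sqrt{-29087 + o{\left(D{\left(4 \right)},-7 \right)}} = \sqrt{-29087 - 23} = \sqrt{-29110} = i \sqrt{29110}$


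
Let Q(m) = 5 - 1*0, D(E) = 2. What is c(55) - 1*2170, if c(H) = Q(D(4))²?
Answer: -2145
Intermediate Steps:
Q(m) = 5 (Q(m) = 5 + 0 = 5)
c(H) = 25 (c(H) = 5² = 25)
c(55) - 1*2170 = 25 - 1*2170 = 25 - 2170 = -2145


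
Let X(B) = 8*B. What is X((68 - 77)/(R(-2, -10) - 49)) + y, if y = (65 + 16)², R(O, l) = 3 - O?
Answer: 72189/11 ≈ 6562.6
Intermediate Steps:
y = 6561 (y = 81² = 6561)
X((68 - 77)/(R(-2, -10) - 49)) + y = 8*((68 - 77)/((3 - 1*(-2)) - 49)) + 6561 = 8*(-9/((3 + 2) - 49)) + 6561 = 8*(-9/(5 - 49)) + 6561 = 8*(-9/(-44)) + 6561 = 8*(-9*(-1/44)) + 6561 = 8*(9/44) + 6561 = 18/11 + 6561 = 72189/11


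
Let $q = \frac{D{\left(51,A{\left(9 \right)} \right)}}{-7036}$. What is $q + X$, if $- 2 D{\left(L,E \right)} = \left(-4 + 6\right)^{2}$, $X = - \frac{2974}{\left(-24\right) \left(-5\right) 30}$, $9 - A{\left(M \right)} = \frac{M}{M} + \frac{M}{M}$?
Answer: $- \frac{2614733}{3166200} \approx -0.82583$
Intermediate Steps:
$A{\left(M \right)} = 7$ ($A{\left(M \right)} = 9 - \left(\frac{M}{M} + \frac{M}{M}\right) = 9 - \left(1 + 1\right) = 9 - 2 = 7$)
$X = - \frac{1487}{1800}$ ($X = - \frac{2974}{120 \cdot 30} = - \frac{2974}{3600} = \left(-2974\right) \frac{1}{3600} = - \frac{1487}{1800} \approx -0.82611$)
$D{\left(L,E \right)} = -2$ ($D{\left(L,E \right)} = - \frac{\left(-4 + 6\right)^{2}}{2} = - \frac{2^{2}}{2} = \left(- \frac{1}{2}\right) 4 = -2$)
$q = \frac{1}{3518}$ ($q = - \frac{2}{-7036} = \left(-2\right) \left(- \frac{1}{7036}\right) = \frac{1}{3518} \approx 0.00028425$)
$q + X = \frac{1}{3518} - \frac{1487}{1800} = - \frac{2614733}{3166200}$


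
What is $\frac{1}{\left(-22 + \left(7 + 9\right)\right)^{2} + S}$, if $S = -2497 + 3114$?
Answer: $\frac{1}{653} \approx 0.0015314$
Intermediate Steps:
$S = 617$
$\frac{1}{\left(-22 + \left(7 + 9\right)\right)^{2} + S} = \frac{1}{\left(-22 + \left(7 + 9\right)\right)^{2} + 617} = \frac{1}{\left(-22 + 16\right)^{2} + 617} = \frac{1}{\left(-6\right)^{2} + 617} = \frac{1}{36 + 617} = \frac{1}{653}$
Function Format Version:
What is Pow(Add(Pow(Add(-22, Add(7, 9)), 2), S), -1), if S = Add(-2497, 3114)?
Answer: Rational(1, 653) ≈ 0.0015314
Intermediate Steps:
S = 617
Pow(Add(Pow(Add(-22, Add(7, 9)), 2), S), -1) = Pow(Add(Pow(Add(-22, Add(7, 9)), 2), 617), -1) = Pow(Add(Pow(Add(-22, 16), 2), 617), -1) = Pow(Add(Pow(-6, 2), 617), -1) = Pow(Add(36, 617), -1) = Pow(653, -1) = Rational(1, 653)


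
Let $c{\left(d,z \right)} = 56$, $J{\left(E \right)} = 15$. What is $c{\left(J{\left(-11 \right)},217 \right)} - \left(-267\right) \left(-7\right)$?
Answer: $-1813$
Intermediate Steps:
$c{\left(J{\left(-11 \right)},217 \right)} - \left(-267\right) \left(-7\right) = 56 - \left(-267\right) \left(-7\right) = 56 - 1869 = -1813$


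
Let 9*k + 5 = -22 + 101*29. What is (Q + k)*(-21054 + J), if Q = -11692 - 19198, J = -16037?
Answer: 10204030828/9 ≈ 1.1338e+9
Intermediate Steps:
k = 2902/9 (k = -5/9 + (-22 + 101*29)/9 = -5/9 + (-22 + 2929)/9 = -5/9 + (⅑)*2907 = -5/9 + 323 = 2902/9 ≈ 322.44)
Q = -30890
(Q + k)*(-21054 + J) = (-30890 + 2902/9)*(-21054 - 16037) = -275108/9*(-37091) = 10204030828/9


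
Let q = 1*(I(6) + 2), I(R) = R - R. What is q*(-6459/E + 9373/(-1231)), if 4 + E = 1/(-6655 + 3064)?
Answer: 56835003988/17683315 ≈ 3214.0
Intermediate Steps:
E = -14365/3591 (E = -4 + 1/(-6655 + 3064) = -4 + 1/(-3591) = -4 - 1/3591 = -14365/3591 ≈ -4.0003)
I(R) = 0
q = 2 (q = 1*(0 + 2) = 1*2 = 2)
q*(-6459/E + 9373/(-1231)) = 2*(-6459/(-14365/3591) + 9373/(-1231)) = 2*(-6459*(-3591/14365) + 9373*(-1/1231)) = 2*(23194269/14365 - 9373/1231) = 2*(28417501994/17683315) = 56835003988/17683315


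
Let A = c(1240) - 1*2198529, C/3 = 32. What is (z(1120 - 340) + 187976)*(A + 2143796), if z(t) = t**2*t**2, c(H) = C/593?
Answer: -12013824772687646248/593 ≈ -2.0259e+16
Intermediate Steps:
C = 96 (C = 3*32 = 96)
c(H) = 96/593
A = -1303727601/593 (A = 96/593 - 1*2198529 = 96/593 - 2198529 = -1303727601/593 ≈ -2.1985e+6)
z(t) = t**4
(z(1120 - 340) + 187976)*(A + 2143796) = ((1120 - 340)**4 + 187976)*(-1303727601/593 + 2143796) = (780**4 + 187976)*(-32456573/593) = (370150560000 + 187976)*(-32456573/593) = 370150747976*(-32456573/593) = -12013824772687646248/593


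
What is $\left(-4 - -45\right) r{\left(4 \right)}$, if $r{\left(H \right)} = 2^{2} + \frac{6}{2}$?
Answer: $287$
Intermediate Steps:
$r{\left(H \right)} = 7$ ($r{\left(H \right)} = 4 + 6 \cdot \frac{1}{2} = 4 + 3 = 7$)
$\left(-4 - -45\right) r{\left(4 \right)} = \left(-4 - -45\right) 7 = \left(-4 + 45\right) 7 = 41 \cdot 7 = 287$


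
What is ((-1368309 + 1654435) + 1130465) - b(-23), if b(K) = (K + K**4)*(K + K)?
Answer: 14288219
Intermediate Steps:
b(K) = 2*K*(K + K**4) (b(K) = (K + K**4)*(2*K) = 2*K*(K + K**4))
((-1368309 + 1654435) + 1130465) - b(-23) = ((-1368309 + 1654435) + 1130465) - 2*(-23)**2*(1 + (-23)**3) = (286126 + 1130465) - 2*529*(1 - 12167) = 1416591 - 2*529*(-12166) = 1416591 - 1*(-12871628) = 1416591 + 12871628 = 14288219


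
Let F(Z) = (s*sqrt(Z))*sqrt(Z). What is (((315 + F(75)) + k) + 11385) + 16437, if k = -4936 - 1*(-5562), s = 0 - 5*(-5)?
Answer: 30638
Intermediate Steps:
s = 25 (s = 0 + 25 = 25)
F(Z) = 25*Z (F(Z) = (25*sqrt(Z))*sqrt(Z) = 25*Z)
k = 626 (k = -4936 + 5562 = 626)
(((315 + F(75)) + k) + 11385) + 16437 = (((315 + 25*75) + 626) + 11385) + 16437 = (((315 + 1875) + 626) + 11385) + 16437 = ((2190 + 626) + 11385) + 16437 = (2816 + 11385) + 16437 = 14201 + 16437 = 30638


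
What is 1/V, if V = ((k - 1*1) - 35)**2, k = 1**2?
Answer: 1/1225 ≈ 0.00081633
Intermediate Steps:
k = 1
V = 1225 (V = ((1 - 1*1) - 35)**2 = ((1 - 1) - 35)**2 = (0 - 35)**2 = (-35)**2 = 1225)
1/V = 1/1225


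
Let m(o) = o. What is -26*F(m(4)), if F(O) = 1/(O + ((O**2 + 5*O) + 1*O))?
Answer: -13/22 ≈ -0.59091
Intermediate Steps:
F(O) = 1/(O**2 + 7*O) (F(O) = 1/(O + ((O**2 + 5*O) + O)) = 1/(O + (O**2 + 6*O)) = 1/(O**2 + 7*O))
-26*F(m(4)) = -26/(4*(7 + 4)) = -13/(2*11) = -26*1/44 = -13/22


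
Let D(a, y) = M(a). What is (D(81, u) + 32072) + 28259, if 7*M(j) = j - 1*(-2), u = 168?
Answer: 422400/7 ≈ 60343.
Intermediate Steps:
M(j) = 2/7 + j/7 (M(j) = (j - 1*(-2))/7 = (j + 2)/7 = (2 + j)/7 = 2/7 + j/7)
D(a, y) = 2/7 + a/7
(D(81, u) + 32072) + 28259 = ((2/7 + (1/7)*81) + 32072) + 28259 = ((2/7 + 81/7) + 32072) + 28259 = (83/7 + 32072) + 28259 = 224587/7 + 28259 = 422400/7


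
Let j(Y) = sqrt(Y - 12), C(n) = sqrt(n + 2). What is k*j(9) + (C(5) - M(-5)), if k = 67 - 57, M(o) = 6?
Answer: -6 + sqrt(7) + 10*I*sqrt(3) ≈ -3.3542 + 17.32*I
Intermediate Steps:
C(n) = sqrt(2 + n)
j(Y) = sqrt(-12 + Y)
k = 10
k*j(9) + (C(5) - M(-5)) = 10*sqrt(-12 + 9) + (sqrt(2 + 5) - 1*6) = 10*sqrt(-3) + (sqrt(7) - 6) = 10*(I*sqrt(3)) + (-6 + sqrt(7)) = 10*I*sqrt(3) + (-6 + sqrt(7)) = -6 + sqrt(7) + 10*I*sqrt(3)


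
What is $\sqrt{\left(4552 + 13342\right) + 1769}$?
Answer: $53 \sqrt{7} \approx 140.22$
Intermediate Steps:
$\sqrt{\left(4552 + 13342\right) + 1769} = \sqrt{17894 + 1769} = \sqrt{19663} = 53 \sqrt{7}$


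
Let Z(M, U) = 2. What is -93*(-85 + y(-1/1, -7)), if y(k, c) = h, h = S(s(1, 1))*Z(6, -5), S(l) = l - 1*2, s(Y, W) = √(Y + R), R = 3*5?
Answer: 7533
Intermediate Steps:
R = 15
s(Y, W) = √(15 + Y) (s(Y, W) = √(Y + 15) = √(15 + Y))
S(l) = -2 + l (S(l) = l - 2 = -2 + l)
h = 4 (h = (-2 + √(15 + 1))*2 = (-2 + √16)*2 = (-2 + 4)*2 = 2*2 = 4)
y(k, c) = 4
-93*(-85 + y(-1/1, -7)) = -93*(-85 + 4) = -93*(-81) = 7533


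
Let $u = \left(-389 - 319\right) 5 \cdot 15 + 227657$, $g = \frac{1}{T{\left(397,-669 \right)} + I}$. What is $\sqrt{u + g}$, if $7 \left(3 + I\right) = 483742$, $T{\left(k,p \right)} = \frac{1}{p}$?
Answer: $\frac{\sqrt{373063955100989512766}}{46229906} \approx 417.8$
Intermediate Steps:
$I = 69103$ ($I = -3 + \frac{1}{7} \cdot 483742 = -3 + 69106 = 69103$)
$g = \frac{669}{46229906}$ ($g = \frac{1}{\frac{1}{-669} + 69103} = \frac{1}{- \frac{1}{669} + 69103} = \frac{1}{\frac{46229906}{669}} = \frac{669}{46229906} \approx 1.4471 \cdot 10^{-5}$)
$u = 174557$ ($u = \left(-708\right) 75 + 227657 = -53100 + 227657 = 174557$)
$\sqrt{u + g} = \sqrt{174557 + \frac{669}{46229906}} = \sqrt{\frac{8069753702311}{46229906}} = \frac{\sqrt{373063955100989512766}}{46229906}$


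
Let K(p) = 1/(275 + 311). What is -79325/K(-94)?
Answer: -46484450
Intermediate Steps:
K(p) = 1/586
-79325/K(-94) = -79325/1/586 = -79325*586 = -46484450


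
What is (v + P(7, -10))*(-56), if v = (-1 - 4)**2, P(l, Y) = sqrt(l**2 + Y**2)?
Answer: -1400 - 56*sqrt(149) ≈ -2083.6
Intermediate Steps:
P(l, Y) = sqrt(Y**2 + l**2)
v = 25 (v = (-5)**2 = 25)
(v + P(7, -10))*(-56) = (25 + sqrt((-10)**2 + 7**2))*(-56) = (25 + sqrt(100 + 49))*(-56) = (25 + sqrt(149))*(-56) = -1400 - 56*sqrt(149)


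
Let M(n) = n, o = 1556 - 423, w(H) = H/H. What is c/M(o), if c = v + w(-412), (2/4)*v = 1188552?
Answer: 2377105/1133 ≈ 2098.1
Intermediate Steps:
v = 2377104 (v = 2*1188552 = 2377104)
w(H) = 1
o = 1133
c = 2377105 (c = 2377104 + 1 = 2377105)
c/M(o) = 2377105/1133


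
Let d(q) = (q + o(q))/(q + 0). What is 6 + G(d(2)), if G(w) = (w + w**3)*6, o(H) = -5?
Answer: -93/4 ≈ -23.250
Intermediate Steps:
d(q) = (-5 + q)/q (d(q) = (q - 5)/(q + 0) = (-5 + q)/q)
G(w) = 6*w + 6*w**3
6 + G(d(2)) = 6 + 6*((-5 + 2)/2)*(1 + ((-5 + 2)/2)**2) = 6 + 6*((1/2)*(-3))*(1 + ((1/2)*(-3))**2) = 6 + 6*(-3/2)*(1 + (-3/2)**2) = 6 + 6*(-3/2)*(1 + 9/4) = 6 + 6*(-3/2)*(13/4) = 6 - 117/4 = -93/4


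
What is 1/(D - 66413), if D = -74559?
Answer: -1/140972 ≈ -7.0936e-6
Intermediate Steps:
1/(D - 66413) = 1/(-74559 - 66413) = 1/(-140972) = -1/140972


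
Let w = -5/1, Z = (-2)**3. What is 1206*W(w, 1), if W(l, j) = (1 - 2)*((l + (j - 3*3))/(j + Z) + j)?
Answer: -24120/7 ≈ -3445.7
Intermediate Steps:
Z = -8
w = -5 (w = -5*1 = -5)
W(l, j) = -j - (-9 + j + l)/(-8 + j) (W(l, j) = (1 - 2)*((l + (j - 3*3))/(j - 8) + j) = -((l + (j - 9))/(-8 + j) + j) = -((l + (-9 + j))/(-8 + j) + j) = -((-9 + j + l)/(-8 + j) + j) = -(j + (-9 + j + l)/(-8 + j)) = -j - (-9 + j + l)/(-8 + j))
1206*W(w, 1) = 1206*((9 - 1*(-5) - 1*1**2 + 7*1)/(-8 + 1)) = 1206*((9 + 5 - 1*1 + 7)/(-7)) = 1206*(-(9 + 5 - 1 + 7)/7) = 1206*(-1/7*20) = 1206*(-20/7) = -24120/7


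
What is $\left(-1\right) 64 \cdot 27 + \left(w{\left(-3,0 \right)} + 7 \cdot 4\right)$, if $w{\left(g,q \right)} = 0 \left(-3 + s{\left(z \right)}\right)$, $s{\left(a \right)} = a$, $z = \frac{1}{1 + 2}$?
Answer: $-1700$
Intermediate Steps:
$z = \frac{1}{3} \approx 0.33333$
$w{\left(g,q \right)} = 0$ ($w{\left(g,q \right)} = 0 \left(-3 + \frac{1}{3}\right) = 0 \left(- \frac{8}{3}\right) = 0$)
$\left(-1\right) 64 \cdot 27 + \left(w{\left(-3,0 \right)} + 7 \cdot 4\right) = \left(-1\right) 64 \cdot 27 + \left(0 + 7 \cdot 4\right) = \left(-64\right) 27 + \left(0 + 28\right) = -1728 + 28 = -1700$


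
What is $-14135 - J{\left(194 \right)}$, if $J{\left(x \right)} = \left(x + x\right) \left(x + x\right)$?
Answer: $-164679$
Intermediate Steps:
$J{\left(x \right)} = 4 x^{2}$ ($J{\left(x \right)} = 2 x 2 x = 4 x^{2}$)
$-14135 - J{\left(194 \right)} = -14135 - 4 \cdot 194^{2} = -14135 - 4 \cdot 37636 = -14135 - 150544 = -164679$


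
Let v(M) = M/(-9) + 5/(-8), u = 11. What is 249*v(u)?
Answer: -11039/24 ≈ -459.96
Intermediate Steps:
v(M) = -5/8 - M/9 (v(M) = M*(-⅑) + 5*(-⅛) = -M/9 - 5/8 = -5/8 - M/9)
249*v(u) = 249*(-5/8 - ⅑*11) = 249*(-5/8 - 11/9) = 249*(-133/72) = -11039/24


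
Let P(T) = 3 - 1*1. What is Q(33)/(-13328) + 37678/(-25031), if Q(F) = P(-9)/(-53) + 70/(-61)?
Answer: -202928424835/134821421518 ≈ -1.5052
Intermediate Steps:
P(T) = 2 (P(T) = 3 - 1 = 2)
Q(F) = -3832/3233 (Q(F) = 2/(-53) + 70/(-61) = 2*(-1/53) + 70*(-1/61) = -2/53 - 70/61 = -3832/3233)
Q(33)/(-13328) + 37678/(-25031) = -3832/3233/(-13328) + 37678/(-25031) = -3832/3233*(-1/13328) + 37678*(-1/25031) = 479/5386178 - 37678/25031 = -202928424835/134821421518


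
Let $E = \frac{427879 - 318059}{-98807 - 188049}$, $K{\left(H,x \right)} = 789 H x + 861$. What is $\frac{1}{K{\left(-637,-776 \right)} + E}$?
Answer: $\frac{71714}{27969394334251} \approx 2.564 \cdot 10^{-9}$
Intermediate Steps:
$K{\left(H,x \right)} = 861 + 789 H x$ ($K{\left(H,x \right)} = 789 H x + 861 = 861 + 789 H x$)
$E = - \frac{27455}{71714}$ ($E = \frac{109820}{-286856} = 109820 \left(- \frac{1}{286856}\right) = - \frac{27455}{71714} \approx -0.38284$)
$\frac{1}{K{\left(-637,-776 \right)} + E} = \frac{1}{\left(861 + 789 \left(-637\right) \left(-776\right)\right) - \frac{27455}{71714}} = \frac{1}{\left(861 + 390012168\right) - \frac{27455}{71714}} = \frac{1}{390013029 - \frac{27455}{71714}} = \frac{1}{\frac{27969394334251}{71714}} = \frac{71714}{27969394334251}$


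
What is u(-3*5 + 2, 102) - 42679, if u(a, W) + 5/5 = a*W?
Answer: -44006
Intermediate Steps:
u(a, W) = -1 + W*a (u(a, W) = -1 + a*W = -1 + W*a)
u(-3*5 + 2, 102) - 42679 = (-1 + 102*(-3*5 + 2)) - 42679 = (-1 + 102*(-15 + 2)) - 42679 = (-1 + 102*(-13)) - 42679 = (-1 - 1326) - 42679 = -1327 - 42679 = -44006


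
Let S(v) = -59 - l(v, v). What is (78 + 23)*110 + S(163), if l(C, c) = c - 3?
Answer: 10891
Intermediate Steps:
l(C, c) = -3 + c
S(v) = -56 - v (S(v) = -59 - (-3 + v) = -59 + (3 - v) = -56 - v)
(78 + 23)*110 + S(163) = (78 + 23)*110 + (-56 - 1*163) = 101*110 + (-56 - 163) = 11110 - 219 = 10891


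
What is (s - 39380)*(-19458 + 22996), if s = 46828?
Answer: 26351024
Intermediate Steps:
(s - 39380)*(-19458 + 22996) = (46828 - 39380)*(-19458 + 22996) = 7448*3538 = 26351024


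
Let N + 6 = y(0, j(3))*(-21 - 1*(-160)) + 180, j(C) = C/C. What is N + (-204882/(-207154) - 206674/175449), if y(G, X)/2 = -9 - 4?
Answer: -62516768393009/18172481073 ≈ -3440.2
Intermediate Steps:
j(C) = 1
y(G, X) = -26 (y(G, X) = 2*(-9 - 4) = 2*(-13) = -26)
N = -3440 (N = -6 + (-26*(-21 - 1*(-160)) + 180) = -6 + (-26*(-21 + 160) + 180) = -6 + (-26*139 + 180) = -6 + (-3614 + 180) = -6 - 3434 = -3440)
N + (-204882/(-207154) - 206674/175449) = -3440 + (-204882/(-207154) - 206674/175449) = -3440 + (-204882*(-1/207154) - 206674*1/175449) = -3440 + (102441/103577 - 206674/175449) = -3440 - 3433501889/18172481073 = -62516768393009/18172481073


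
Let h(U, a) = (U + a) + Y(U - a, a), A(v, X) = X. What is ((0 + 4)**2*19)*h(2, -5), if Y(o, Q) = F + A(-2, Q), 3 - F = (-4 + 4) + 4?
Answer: -2736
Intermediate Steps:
F = -1 (F = 3 - ((-4 + 4) + 4) = 3 - (0 + 4) = 3 - 1*4 = 3 - 4 = -1)
Y(o, Q) = -1 + Q
h(U, a) = -1 + U + 2*a (h(U, a) = (U + a) + (-1 + a) = -1 + U + 2*a)
((0 + 4)**2*19)*h(2, -5) = ((0 + 4)**2*19)*(-1 + 2 + 2*(-5)) = (4**2*19)*(-1 + 2 - 10) = (16*19)*(-9) = 304*(-9) = -2736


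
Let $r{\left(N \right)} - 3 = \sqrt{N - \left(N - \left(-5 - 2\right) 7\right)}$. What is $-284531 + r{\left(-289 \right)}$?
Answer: $-284528 + 7 i \approx -2.8453 \cdot 10^{5} + 7.0 i$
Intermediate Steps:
$r{\left(N \right)} = 3 + 7 i$ ($r{\left(N \right)} = 3 + \sqrt{N - \left(N - \left(-5 - 2\right) 7\right)} = 3 + \sqrt{N - \left(49 + N\right)} = 3 + \sqrt{-49} = 3 + 7 i$)
$-284531 + r{\left(-289 \right)} = -284531 + \left(3 + 7 i\right) = -284528 + 7 i$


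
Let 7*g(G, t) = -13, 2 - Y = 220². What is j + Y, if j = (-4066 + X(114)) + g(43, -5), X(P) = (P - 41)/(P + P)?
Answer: -83734997/1596 ≈ -52466.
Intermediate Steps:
Y = -48398 (Y = 2 - 1*220² = 2 - 1*48400 = 2 - 48400 = -48398)
g(G, t) = -13/7 (g(G, t) = (⅐)*(-13) = -13/7)
X(P) = (-41 + P)/(2*P) (X(P) = (-41 + P)/((2*P)) = (-41 + P)*(1/(2*P)) = (-41 + P)/(2*P))
j = -6491789/1596 (j = (-4066 + (½)*(-41 + 114)/114) - 13/7 = (-4066 + (½)*(1/114)*73) - 13/7 = (-4066 + 73/228) - 13/7 = -926975/228 - 13/7 = -6491789/1596 ≈ -4067.5)
j + Y = -6491789/1596 - 48398 = -83734997/1596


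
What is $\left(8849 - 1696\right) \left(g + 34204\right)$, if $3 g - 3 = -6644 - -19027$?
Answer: $\frac{822580694}{3} \approx 2.7419 \cdot 10^{8}$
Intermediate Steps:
$g = \frac{12386}{3}$ ($g = 1 + \frac{-6644 - -19027}{3} = 1 + \frac{-6644 + 19027}{3} = 1 + \frac{1}{3} \cdot 12383 = 1 + \frac{12383}{3} = \frac{12386}{3} \approx 4128.7$)
$\left(8849 - 1696\right) \left(g + 34204\right) = \left(8849 - 1696\right) \left(\frac{12386}{3} + 34204\right) = 7153 \cdot \frac{114998}{3} = \frac{822580694}{3}$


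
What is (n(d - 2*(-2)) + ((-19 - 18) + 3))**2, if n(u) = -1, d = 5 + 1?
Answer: 1225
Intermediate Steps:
d = 6
(n(d - 2*(-2)) + ((-19 - 18) + 3))**2 = (-1 + ((-19 - 18) + 3))**2 = (-1 + (-37 + 3))**2 = (-1 - 34)**2 = (-35)**2 = 1225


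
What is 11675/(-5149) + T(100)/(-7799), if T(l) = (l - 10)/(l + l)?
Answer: -1821112841/803141020 ≈ -2.2675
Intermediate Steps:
T(l) = (-10 + l)/(2*l) (T(l) = (-10 + l)/((2*l)) = (-10 + l)*(1/(2*l)) = (-10 + l)/(2*l))
11675/(-5149) + T(100)/(-7799) = 11675/(-5149) + ((½)*(-10 + 100)/100)/(-7799) = 11675*(-1/5149) + ((½)*(1/100)*90)*(-1/7799) = -11675/5149 + (9/20)*(-1/7799) = -11675/5149 - 9/155980 = -1821112841/803141020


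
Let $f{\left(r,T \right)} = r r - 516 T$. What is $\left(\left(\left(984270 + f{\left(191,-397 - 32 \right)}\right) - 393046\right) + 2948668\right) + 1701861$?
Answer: $5499598$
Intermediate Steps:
$f{\left(r,T \right)} = r^{2} - 516 T$
$\left(\left(\left(984270 + f{\left(191,-397 - 32 \right)}\right) - 393046\right) + 2948668\right) + 1701861 = \left(\left(\left(984270 - \left(-36481 + 516 \left(-397 - 32\right)\right)\right) - 393046\right) + 2948668\right) + 1701861 = \left(\left(\left(984270 + \left(36481 - -221364\right)\right) - 393046\right) + 2948668\right) + 1701861 = \left(\left(\left(984270 + \left(36481 + 221364\right)\right) - 393046\right) + 2948668\right) + 1701861 = \left(\left(\left(984270 + 257845\right) - 393046\right) + 2948668\right) + 1701861 = \left(\left(1242115 - 393046\right) + 2948668\right) + 1701861 = \left(849069 + 2948668\right) + 1701861 = 3797737 + 1701861 = 5499598$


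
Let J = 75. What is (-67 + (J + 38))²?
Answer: 2116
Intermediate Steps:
(-67 + (J + 38))² = (-67 + (75 + 38))² = (-67 + 113)² = 46² = 2116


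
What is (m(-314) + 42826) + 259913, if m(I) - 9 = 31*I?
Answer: 293014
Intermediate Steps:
m(I) = 9 + 31*I
(m(-314) + 42826) + 259913 = ((9 + 31*(-314)) + 42826) + 259913 = ((9 - 9734) + 42826) + 259913 = (-9725 + 42826) + 259913 = 33101 + 259913 = 293014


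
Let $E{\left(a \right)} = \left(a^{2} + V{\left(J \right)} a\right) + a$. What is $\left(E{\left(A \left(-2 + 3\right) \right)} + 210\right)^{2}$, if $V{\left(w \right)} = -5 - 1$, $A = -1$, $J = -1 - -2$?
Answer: $46656$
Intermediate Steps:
$J = 1$ ($J = -1 + 2 = 1$)
$V{\left(w \right)} = -6$ ($V{\left(w \right)} = -5 - 1 = -6$)
$E{\left(a \right)} = a^{2} - 5 a$ ($E{\left(a \right)} = \left(a^{2} - 6 a\right) + a = a^{2} - 5 a$)
$\left(E{\left(A \left(-2 + 3\right) \right)} + 210\right)^{2} = \left(- (-2 + 3) \left(-5 - \left(-2 + 3\right)\right) + 210\right)^{2} = \left(\left(-1\right) 1 \left(-5 - 1\right) + 210\right)^{2} = \left(- (-5 - 1) + 210\right)^{2} = \left(\left(-1\right) \left(-6\right) + 210\right)^{2} = \left(6 + 210\right)^{2} = 216^{2} = 46656$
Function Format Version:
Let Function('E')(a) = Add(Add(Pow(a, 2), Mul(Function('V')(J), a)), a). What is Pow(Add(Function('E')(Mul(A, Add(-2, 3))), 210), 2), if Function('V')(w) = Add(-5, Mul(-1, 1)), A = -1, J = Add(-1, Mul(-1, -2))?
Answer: 46656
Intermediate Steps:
J = 1 (J = Add(-1, 2) = 1)
Function('V')(w) = -6 (Function('V')(w) = Add(-5, -1) = -6)
Function('E')(a) = Add(Pow(a, 2), Mul(-5, a)) (Function('E')(a) = Add(Add(Pow(a, 2), Mul(-6, a)), a) = Add(Pow(a, 2), Mul(-5, a)))
Pow(Add(Function('E')(Mul(A, Add(-2, 3))), 210), 2) = Pow(Add(Mul(Mul(-1, Add(-2, 3)), Add(-5, Mul(-1, Add(-2, 3)))), 210), 2) = Pow(Add(Mul(Mul(-1, 1), Add(-5, Mul(-1, 1))), 210), 2) = Pow(Add(Mul(-1, Add(-5, -1)), 210), 2) = Pow(Add(Mul(-1, -6), 210), 2) = Pow(Add(6, 210), 2) = Pow(216, 2) = 46656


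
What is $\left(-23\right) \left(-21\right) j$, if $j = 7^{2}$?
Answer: $23667$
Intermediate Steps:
$j = 49$
$\left(-23\right) \left(-21\right) j = \left(-23\right) \left(-21\right) 49 = 483 \cdot 49 = 23667$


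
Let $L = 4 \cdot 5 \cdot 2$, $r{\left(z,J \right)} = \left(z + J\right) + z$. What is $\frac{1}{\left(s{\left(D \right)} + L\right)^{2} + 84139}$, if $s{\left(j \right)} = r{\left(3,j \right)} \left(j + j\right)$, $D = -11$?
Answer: $\frac{1}{106639} \approx 9.3774 \cdot 10^{-6}$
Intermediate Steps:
$r{\left(z,J \right)} = J + 2 z$ ($r{\left(z,J \right)} = \left(J + z\right) + z = J + 2 z$)
$L = 40$ ($L = 20 \cdot 2 = 40$)
$s{\left(j \right)} = 2 j \left(6 + j\right)$ ($s{\left(j \right)} = \left(j + 2 \cdot 3\right) \left(j + j\right) = \left(j + 6\right) 2 j = \left(6 + j\right) 2 j = 2 j \left(6 + j\right)$)
$\frac{1}{\left(s{\left(D \right)} + L\right)^{2} + 84139} = \frac{1}{\left(2 \left(-11\right) \left(6 - 11\right) + 40\right)^{2} + 84139} = \frac{1}{\left(2 \left(-11\right) \left(-5\right) + 40\right)^{2} + 84139} = \frac{1}{\left(110 + 40\right)^{2} + 84139} = \frac{1}{150^{2} + 84139} = \frac{1}{22500 + 84139} = \frac{1}{106639}$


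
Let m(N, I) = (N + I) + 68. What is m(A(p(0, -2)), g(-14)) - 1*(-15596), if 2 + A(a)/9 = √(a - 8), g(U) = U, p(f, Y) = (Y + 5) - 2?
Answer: 15632 + 9*I*√7 ≈ 15632.0 + 23.812*I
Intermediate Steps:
p(f, Y) = 3 + Y (p(f, Y) = (5 + Y) - 2 = 3 + Y)
A(a) = -18 + 9*√(-8 + a) (A(a) = -18 + 9*√(a - 8) = -18 + 9*√(-8 + a))
m(N, I) = 68 + I + N (m(N, I) = (I + N) + 68 = 68 + I + N)
m(A(p(0, -2)), g(-14)) - 1*(-15596) = (68 - 14 + (-18 + 9*√(-8 + (3 - 2)))) - 1*(-15596) = (68 - 14 + (-18 + 9*√(-8 + 1))) + 15596 = (68 - 14 + (-18 + 9*√(-7))) + 15596 = (68 - 14 + (-18 + 9*(I*√7))) + 15596 = (68 - 14 + (-18 + 9*I*√7)) + 15596 = (36 + 9*I*√7) + 15596 = 15632 + 9*I*√7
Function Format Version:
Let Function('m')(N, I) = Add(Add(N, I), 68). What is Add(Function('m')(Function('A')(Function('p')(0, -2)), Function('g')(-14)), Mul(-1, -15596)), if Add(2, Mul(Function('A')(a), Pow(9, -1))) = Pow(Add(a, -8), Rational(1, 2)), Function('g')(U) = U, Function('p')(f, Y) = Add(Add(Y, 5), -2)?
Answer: Add(15632, Mul(9, I, Pow(7, Rational(1, 2)))) ≈ Add(15632., Mul(23.812, I))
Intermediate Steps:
Function('p')(f, Y) = Add(3, Y) (Function('p')(f, Y) = Add(Add(5, Y), -2) = Add(3, Y))
Function('A')(a) = Add(-18, Mul(9, Pow(Add(-8, a), Rational(1, 2)))) (Function('A')(a) = Add(-18, Mul(9, Pow(Add(a, -8), Rational(1, 2)))) = Add(-18, Mul(9, Pow(Add(-8, a), Rational(1, 2)))))
Function('m')(N, I) = Add(68, I, N) (Function('m')(N, I) = Add(Add(I, N), 68) = Add(68, I, N))
Add(Function('m')(Function('A')(Function('p')(0, -2)), Function('g')(-14)), Mul(-1, -15596)) = Add(Add(68, -14, Add(-18, Mul(9, Pow(Add(-8, Add(3, -2)), Rational(1, 2))))), Mul(-1, -15596)) = Add(Add(68, -14, Add(-18, Mul(9, Pow(Add(-8, 1), Rational(1, 2))))), 15596) = Add(Add(68, -14, Add(-18, Mul(9, Pow(-7, Rational(1, 2))))), 15596) = Add(Add(68, -14, Add(-18, Mul(9, Mul(I, Pow(7, Rational(1, 2)))))), 15596) = Add(Add(68, -14, Add(-18, Mul(9, I, Pow(7, Rational(1, 2))))), 15596) = Add(Add(36, Mul(9, I, Pow(7, Rational(1, 2)))), 15596) = Add(15632, Mul(9, I, Pow(7, Rational(1, 2))))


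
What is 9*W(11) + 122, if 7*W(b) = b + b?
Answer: 1052/7 ≈ 150.29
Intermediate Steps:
W(b) = 2*b/7 (W(b) = (b + b)/7 = (2*b)/7 = 2*b/7)
9*W(11) + 122 = 9*((2/7)*11) + 122 = 9*(22/7) + 122 = 198/7 + 122 = 1052/7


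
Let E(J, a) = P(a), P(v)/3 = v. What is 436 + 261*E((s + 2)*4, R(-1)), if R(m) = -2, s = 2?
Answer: -1130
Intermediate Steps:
P(v) = 3*v
E(J, a) = 3*a
436 + 261*E((s + 2)*4, R(-1)) = 436 + 261*(3*(-2)) = 436 + 261*(-6) = 436 - 1566 = -1130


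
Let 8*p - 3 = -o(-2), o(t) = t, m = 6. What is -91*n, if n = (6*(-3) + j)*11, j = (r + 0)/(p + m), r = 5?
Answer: 914914/53 ≈ 17263.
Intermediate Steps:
p = 5/8 (p = 3/8 + (-1*(-2))/8 = 3/8 + (⅛)*2 = 3/8 + ¼ = 5/8 ≈ 0.62500)
j = 40/53 (j = (5 + 0)/(5/8 + 6) = 5/(53/8) = 5*(8/53) = 40/53 ≈ 0.75472)
n = -10054/53 (n = (6*(-3) + 40/53)*11 = (-18 + 40/53)*11 = -914/53*11 = -10054/53 ≈ -189.70)
-91*n = -91*(-10054/53) = 914914/53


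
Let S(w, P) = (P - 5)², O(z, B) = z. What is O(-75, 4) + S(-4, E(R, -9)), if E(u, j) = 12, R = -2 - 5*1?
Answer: -26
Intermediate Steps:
R = -7 (R = -2 - 5 = -7)
S(w, P) = (-5 + P)²
O(-75, 4) + S(-4, E(R, -9)) = -75 + (-5 + 12)² = -75 + 7² = -75 + 49 = -26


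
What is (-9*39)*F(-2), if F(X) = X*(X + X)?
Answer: -2808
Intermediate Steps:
F(X) = 2*X**2 (F(X) = X*(2*X) = 2*X**2)
(-9*39)*F(-2) = (-9*39)*(2*(-2)**2) = -702*4 = -351*8 = -2808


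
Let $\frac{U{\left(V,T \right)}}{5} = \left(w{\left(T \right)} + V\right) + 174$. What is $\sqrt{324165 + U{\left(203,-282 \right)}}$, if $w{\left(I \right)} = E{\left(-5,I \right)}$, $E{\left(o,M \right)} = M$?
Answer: $4 \sqrt{20290} \approx 569.77$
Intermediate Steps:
$w{\left(I \right)} = I$
$U{\left(V,T \right)} = 870 + 5 T + 5 V$ ($U{\left(V,T \right)} = 5 \left(\left(T + V\right) + 174\right) = 5 \left(174 + T + V\right) = 870 + 5 T + 5 V$)
$\sqrt{324165 + U{\left(203,-282 \right)}} = \sqrt{324165 + \left(870 + 5 \left(-282\right) + 5 \cdot 203\right)} = \sqrt{324165 + \left(870 - 1410 + 1015\right)} = \sqrt{324165 + 475} = \sqrt{324640} = 4 \sqrt{20290}$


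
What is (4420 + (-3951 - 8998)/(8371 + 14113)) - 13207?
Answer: -197579857/22484 ≈ -8787.6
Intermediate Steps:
(4420 + (-3951 - 8998)/(8371 + 14113)) - 13207 = (4420 - 12949/22484) - 13207 = 99366331/22484 - 13207 = -197579857/22484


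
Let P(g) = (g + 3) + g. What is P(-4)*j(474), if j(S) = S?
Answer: -2370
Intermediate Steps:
P(g) = 3 + 2*g (P(g) = (3 + g) + g = 3 + 2*g)
P(-4)*j(474) = (3 + 2*(-4))*474 = (3 - 8)*474 = -5*474 = -2370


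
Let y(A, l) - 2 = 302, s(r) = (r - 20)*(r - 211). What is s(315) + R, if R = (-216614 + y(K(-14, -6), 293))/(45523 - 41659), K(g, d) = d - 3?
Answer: 59165605/1932 ≈ 30624.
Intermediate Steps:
s(r) = (-211 + r)*(-20 + r) (s(r) = (-20 + r)*(-211 + r) = (-211 + r)*(-20 + r))
K(g, d) = -3 + d
y(A, l) = 304 (y(A, l) = 2 + 302 = 304)
R = -108155/1932 (R = (-216614 + 304)/(45523 - 41659) = -216310/3864 = -216310*1/3864 = -108155/1932 ≈ -55.981)
s(315) + R = (4220 + 315² - 231*315) - 108155/1932 = (4220 + 99225 - 72765) - 108155/1932 = 30680 - 108155/1932 = 59165605/1932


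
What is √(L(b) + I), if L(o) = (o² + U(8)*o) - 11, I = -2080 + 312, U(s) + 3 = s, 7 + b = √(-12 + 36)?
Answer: √(-1741 - 18*√6) ≈ 42.25*I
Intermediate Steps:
b = -7 + 2*√6 (b = -7 + √(-12 + 36) = -7 + √24 = -7 + 2*√6 ≈ -2.1010)
U(s) = -3 + s
I = -1768
L(o) = -11 + o² + 5*o (L(o) = (o² + (-3 + 8)*o) - 11 = (o² + 5*o) - 11 = -11 + o² + 5*o)
√(L(b) + I) = √((-11 + (-7 + 2*√6)² + 5*(-7 + 2*√6)) - 1768) = √((-11 + (-7 + 2*√6)² + (-35 + 10*√6)) - 1768) = √((-46 + (-7 + 2*√6)² + 10*√6) - 1768) = √(-1814 + (-7 + 2*√6)² + 10*√6)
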